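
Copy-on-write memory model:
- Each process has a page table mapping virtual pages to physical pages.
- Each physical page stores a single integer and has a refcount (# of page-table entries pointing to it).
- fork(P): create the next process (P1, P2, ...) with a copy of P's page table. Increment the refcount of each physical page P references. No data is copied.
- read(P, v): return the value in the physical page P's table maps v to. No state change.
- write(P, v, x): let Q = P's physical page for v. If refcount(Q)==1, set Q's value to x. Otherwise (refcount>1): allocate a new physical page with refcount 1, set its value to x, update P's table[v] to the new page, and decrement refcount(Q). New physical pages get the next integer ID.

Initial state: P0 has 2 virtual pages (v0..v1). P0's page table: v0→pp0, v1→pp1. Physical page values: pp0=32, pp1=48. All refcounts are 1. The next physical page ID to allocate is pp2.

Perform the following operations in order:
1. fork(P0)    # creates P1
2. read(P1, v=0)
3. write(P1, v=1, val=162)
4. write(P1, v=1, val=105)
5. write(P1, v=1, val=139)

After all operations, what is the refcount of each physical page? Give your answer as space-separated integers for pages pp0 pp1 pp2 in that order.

Op 1: fork(P0) -> P1. 2 ppages; refcounts: pp0:2 pp1:2
Op 2: read(P1, v0) -> 32. No state change.
Op 3: write(P1, v1, 162). refcount(pp1)=2>1 -> COPY to pp2. 3 ppages; refcounts: pp0:2 pp1:1 pp2:1
Op 4: write(P1, v1, 105). refcount(pp2)=1 -> write in place. 3 ppages; refcounts: pp0:2 pp1:1 pp2:1
Op 5: write(P1, v1, 139). refcount(pp2)=1 -> write in place. 3 ppages; refcounts: pp0:2 pp1:1 pp2:1

Answer: 2 1 1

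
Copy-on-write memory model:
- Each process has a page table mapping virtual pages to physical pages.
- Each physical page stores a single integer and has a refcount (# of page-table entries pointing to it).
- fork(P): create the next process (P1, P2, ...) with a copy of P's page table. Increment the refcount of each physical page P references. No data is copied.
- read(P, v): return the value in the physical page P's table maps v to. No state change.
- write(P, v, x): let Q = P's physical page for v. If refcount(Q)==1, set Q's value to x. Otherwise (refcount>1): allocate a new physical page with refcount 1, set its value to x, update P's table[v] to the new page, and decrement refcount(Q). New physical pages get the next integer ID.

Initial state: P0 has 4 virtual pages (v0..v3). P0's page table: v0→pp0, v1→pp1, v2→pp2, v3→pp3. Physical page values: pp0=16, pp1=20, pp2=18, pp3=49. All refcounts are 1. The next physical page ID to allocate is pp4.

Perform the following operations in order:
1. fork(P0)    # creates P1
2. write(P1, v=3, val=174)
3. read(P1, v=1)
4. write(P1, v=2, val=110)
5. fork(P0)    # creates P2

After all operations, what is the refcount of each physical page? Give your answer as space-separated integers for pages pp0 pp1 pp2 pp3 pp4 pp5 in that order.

Op 1: fork(P0) -> P1. 4 ppages; refcounts: pp0:2 pp1:2 pp2:2 pp3:2
Op 2: write(P1, v3, 174). refcount(pp3)=2>1 -> COPY to pp4. 5 ppages; refcounts: pp0:2 pp1:2 pp2:2 pp3:1 pp4:1
Op 3: read(P1, v1) -> 20. No state change.
Op 4: write(P1, v2, 110). refcount(pp2)=2>1 -> COPY to pp5. 6 ppages; refcounts: pp0:2 pp1:2 pp2:1 pp3:1 pp4:1 pp5:1
Op 5: fork(P0) -> P2. 6 ppages; refcounts: pp0:3 pp1:3 pp2:2 pp3:2 pp4:1 pp5:1

Answer: 3 3 2 2 1 1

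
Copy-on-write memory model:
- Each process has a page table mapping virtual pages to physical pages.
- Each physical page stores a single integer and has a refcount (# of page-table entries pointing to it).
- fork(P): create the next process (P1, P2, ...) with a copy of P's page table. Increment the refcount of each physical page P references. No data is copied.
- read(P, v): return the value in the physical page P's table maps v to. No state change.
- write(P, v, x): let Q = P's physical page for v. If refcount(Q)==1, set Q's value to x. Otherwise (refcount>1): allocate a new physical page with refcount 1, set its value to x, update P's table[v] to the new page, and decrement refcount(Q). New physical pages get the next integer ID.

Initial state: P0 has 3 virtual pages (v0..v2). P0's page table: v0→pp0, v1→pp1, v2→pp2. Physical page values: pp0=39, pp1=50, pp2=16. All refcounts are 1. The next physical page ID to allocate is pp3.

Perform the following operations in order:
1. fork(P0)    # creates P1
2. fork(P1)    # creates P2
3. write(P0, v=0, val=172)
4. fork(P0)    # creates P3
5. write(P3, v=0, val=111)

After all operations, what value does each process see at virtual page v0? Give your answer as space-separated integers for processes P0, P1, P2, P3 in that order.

Op 1: fork(P0) -> P1. 3 ppages; refcounts: pp0:2 pp1:2 pp2:2
Op 2: fork(P1) -> P2. 3 ppages; refcounts: pp0:3 pp1:3 pp2:3
Op 3: write(P0, v0, 172). refcount(pp0)=3>1 -> COPY to pp3. 4 ppages; refcounts: pp0:2 pp1:3 pp2:3 pp3:1
Op 4: fork(P0) -> P3. 4 ppages; refcounts: pp0:2 pp1:4 pp2:4 pp3:2
Op 5: write(P3, v0, 111). refcount(pp3)=2>1 -> COPY to pp4. 5 ppages; refcounts: pp0:2 pp1:4 pp2:4 pp3:1 pp4:1
P0: v0 -> pp3 = 172
P1: v0 -> pp0 = 39
P2: v0 -> pp0 = 39
P3: v0 -> pp4 = 111

Answer: 172 39 39 111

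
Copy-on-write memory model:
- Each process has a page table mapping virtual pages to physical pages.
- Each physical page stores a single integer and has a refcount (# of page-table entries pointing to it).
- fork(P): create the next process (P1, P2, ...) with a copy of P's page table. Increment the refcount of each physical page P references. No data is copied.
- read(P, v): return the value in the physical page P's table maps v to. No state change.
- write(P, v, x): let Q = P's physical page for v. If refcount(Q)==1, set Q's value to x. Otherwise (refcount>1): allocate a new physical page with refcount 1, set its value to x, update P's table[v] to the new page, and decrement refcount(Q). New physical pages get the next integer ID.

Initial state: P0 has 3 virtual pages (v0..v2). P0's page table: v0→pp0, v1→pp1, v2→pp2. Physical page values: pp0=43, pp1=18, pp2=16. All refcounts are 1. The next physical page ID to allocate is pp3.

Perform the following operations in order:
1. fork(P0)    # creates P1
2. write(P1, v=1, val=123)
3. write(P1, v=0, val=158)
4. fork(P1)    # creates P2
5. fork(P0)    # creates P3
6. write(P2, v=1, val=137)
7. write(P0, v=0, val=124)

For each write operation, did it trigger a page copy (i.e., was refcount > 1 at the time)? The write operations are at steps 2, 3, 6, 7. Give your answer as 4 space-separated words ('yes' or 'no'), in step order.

Op 1: fork(P0) -> P1. 3 ppages; refcounts: pp0:2 pp1:2 pp2:2
Op 2: write(P1, v1, 123). refcount(pp1)=2>1 -> COPY to pp3. 4 ppages; refcounts: pp0:2 pp1:1 pp2:2 pp3:1
Op 3: write(P1, v0, 158). refcount(pp0)=2>1 -> COPY to pp4. 5 ppages; refcounts: pp0:1 pp1:1 pp2:2 pp3:1 pp4:1
Op 4: fork(P1) -> P2. 5 ppages; refcounts: pp0:1 pp1:1 pp2:3 pp3:2 pp4:2
Op 5: fork(P0) -> P3. 5 ppages; refcounts: pp0:2 pp1:2 pp2:4 pp3:2 pp4:2
Op 6: write(P2, v1, 137). refcount(pp3)=2>1 -> COPY to pp5. 6 ppages; refcounts: pp0:2 pp1:2 pp2:4 pp3:1 pp4:2 pp5:1
Op 7: write(P0, v0, 124). refcount(pp0)=2>1 -> COPY to pp6. 7 ppages; refcounts: pp0:1 pp1:2 pp2:4 pp3:1 pp4:2 pp5:1 pp6:1

yes yes yes yes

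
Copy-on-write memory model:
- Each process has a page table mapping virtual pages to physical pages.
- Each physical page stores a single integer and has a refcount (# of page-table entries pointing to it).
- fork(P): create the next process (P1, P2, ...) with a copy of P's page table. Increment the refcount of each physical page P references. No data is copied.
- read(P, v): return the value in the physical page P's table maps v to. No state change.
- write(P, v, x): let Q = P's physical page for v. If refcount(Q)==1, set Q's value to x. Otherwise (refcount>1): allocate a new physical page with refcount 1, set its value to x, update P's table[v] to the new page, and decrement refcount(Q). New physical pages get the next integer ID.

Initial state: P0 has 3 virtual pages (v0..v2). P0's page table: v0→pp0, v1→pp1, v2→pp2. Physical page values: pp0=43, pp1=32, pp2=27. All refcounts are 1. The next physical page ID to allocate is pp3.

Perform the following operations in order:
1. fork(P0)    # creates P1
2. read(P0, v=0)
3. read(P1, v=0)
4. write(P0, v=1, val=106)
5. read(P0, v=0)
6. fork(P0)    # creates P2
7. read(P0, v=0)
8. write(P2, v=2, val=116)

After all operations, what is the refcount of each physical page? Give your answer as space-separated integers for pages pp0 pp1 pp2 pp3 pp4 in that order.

Op 1: fork(P0) -> P1. 3 ppages; refcounts: pp0:2 pp1:2 pp2:2
Op 2: read(P0, v0) -> 43. No state change.
Op 3: read(P1, v0) -> 43. No state change.
Op 4: write(P0, v1, 106). refcount(pp1)=2>1 -> COPY to pp3. 4 ppages; refcounts: pp0:2 pp1:1 pp2:2 pp3:1
Op 5: read(P0, v0) -> 43. No state change.
Op 6: fork(P0) -> P2. 4 ppages; refcounts: pp0:3 pp1:1 pp2:3 pp3:2
Op 7: read(P0, v0) -> 43. No state change.
Op 8: write(P2, v2, 116). refcount(pp2)=3>1 -> COPY to pp4. 5 ppages; refcounts: pp0:3 pp1:1 pp2:2 pp3:2 pp4:1

Answer: 3 1 2 2 1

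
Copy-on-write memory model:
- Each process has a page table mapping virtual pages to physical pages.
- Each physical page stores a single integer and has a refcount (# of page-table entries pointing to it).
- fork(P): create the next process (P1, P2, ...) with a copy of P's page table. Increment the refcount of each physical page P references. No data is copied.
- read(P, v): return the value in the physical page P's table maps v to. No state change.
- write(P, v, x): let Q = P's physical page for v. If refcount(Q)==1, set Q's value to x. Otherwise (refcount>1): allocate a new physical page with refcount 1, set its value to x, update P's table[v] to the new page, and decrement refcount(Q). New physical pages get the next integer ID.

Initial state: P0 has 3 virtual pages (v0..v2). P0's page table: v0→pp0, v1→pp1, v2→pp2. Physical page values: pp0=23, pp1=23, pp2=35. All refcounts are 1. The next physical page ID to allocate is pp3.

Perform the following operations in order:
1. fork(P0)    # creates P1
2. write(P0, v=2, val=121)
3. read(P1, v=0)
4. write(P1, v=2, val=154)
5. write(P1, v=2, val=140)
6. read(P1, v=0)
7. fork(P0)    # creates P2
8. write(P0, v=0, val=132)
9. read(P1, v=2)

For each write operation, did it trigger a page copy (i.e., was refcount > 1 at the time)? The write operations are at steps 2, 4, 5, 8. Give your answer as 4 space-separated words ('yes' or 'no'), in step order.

Op 1: fork(P0) -> P1. 3 ppages; refcounts: pp0:2 pp1:2 pp2:2
Op 2: write(P0, v2, 121). refcount(pp2)=2>1 -> COPY to pp3. 4 ppages; refcounts: pp0:2 pp1:2 pp2:1 pp3:1
Op 3: read(P1, v0) -> 23. No state change.
Op 4: write(P1, v2, 154). refcount(pp2)=1 -> write in place. 4 ppages; refcounts: pp0:2 pp1:2 pp2:1 pp3:1
Op 5: write(P1, v2, 140). refcount(pp2)=1 -> write in place. 4 ppages; refcounts: pp0:2 pp1:2 pp2:1 pp3:1
Op 6: read(P1, v0) -> 23. No state change.
Op 7: fork(P0) -> P2. 4 ppages; refcounts: pp0:3 pp1:3 pp2:1 pp3:2
Op 8: write(P0, v0, 132). refcount(pp0)=3>1 -> COPY to pp4. 5 ppages; refcounts: pp0:2 pp1:3 pp2:1 pp3:2 pp4:1
Op 9: read(P1, v2) -> 140. No state change.

yes no no yes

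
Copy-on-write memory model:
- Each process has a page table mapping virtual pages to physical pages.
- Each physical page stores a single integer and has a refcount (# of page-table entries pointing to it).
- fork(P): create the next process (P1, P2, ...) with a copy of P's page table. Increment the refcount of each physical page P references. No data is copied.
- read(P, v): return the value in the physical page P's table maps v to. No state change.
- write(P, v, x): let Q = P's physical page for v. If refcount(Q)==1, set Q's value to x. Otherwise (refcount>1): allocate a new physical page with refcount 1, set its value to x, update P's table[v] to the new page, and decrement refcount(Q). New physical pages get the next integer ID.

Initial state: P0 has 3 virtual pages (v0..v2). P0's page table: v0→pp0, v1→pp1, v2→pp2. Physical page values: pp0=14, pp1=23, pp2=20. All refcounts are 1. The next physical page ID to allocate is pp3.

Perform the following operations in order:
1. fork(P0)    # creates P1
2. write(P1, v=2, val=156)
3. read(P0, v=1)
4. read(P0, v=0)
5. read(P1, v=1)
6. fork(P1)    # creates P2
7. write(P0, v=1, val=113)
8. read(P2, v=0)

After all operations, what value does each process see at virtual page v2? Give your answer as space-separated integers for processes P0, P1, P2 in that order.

Answer: 20 156 156

Derivation:
Op 1: fork(P0) -> P1. 3 ppages; refcounts: pp0:2 pp1:2 pp2:2
Op 2: write(P1, v2, 156). refcount(pp2)=2>1 -> COPY to pp3. 4 ppages; refcounts: pp0:2 pp1:2 pp2:1 pp3:1
Op 3: read(P0, v1) -> 23. No state change.
Op 4: read(P0, v0) -> 14. No state change.
Op 5: read(P1, v1) -> 23. No state change.
Op 6: fork(P1) -> P2. 4 ppages; refcounts: pp0:3 pp1:3 pp2:1 pp3:2
Op 7: write(P0, v1, 113). refcount(pp1)=3>1 -> COPY to pp4. 5 ppages; refcounts: pp0:3 pp1:2 pp2:1 pp3:2 pp4:1
Op 8: read(P2, v0) -> 14. No state change.
P0: v2 -> pp2 = 20
P1: v2 -> pp3 = 156
P2: v2 -> pp3 = 156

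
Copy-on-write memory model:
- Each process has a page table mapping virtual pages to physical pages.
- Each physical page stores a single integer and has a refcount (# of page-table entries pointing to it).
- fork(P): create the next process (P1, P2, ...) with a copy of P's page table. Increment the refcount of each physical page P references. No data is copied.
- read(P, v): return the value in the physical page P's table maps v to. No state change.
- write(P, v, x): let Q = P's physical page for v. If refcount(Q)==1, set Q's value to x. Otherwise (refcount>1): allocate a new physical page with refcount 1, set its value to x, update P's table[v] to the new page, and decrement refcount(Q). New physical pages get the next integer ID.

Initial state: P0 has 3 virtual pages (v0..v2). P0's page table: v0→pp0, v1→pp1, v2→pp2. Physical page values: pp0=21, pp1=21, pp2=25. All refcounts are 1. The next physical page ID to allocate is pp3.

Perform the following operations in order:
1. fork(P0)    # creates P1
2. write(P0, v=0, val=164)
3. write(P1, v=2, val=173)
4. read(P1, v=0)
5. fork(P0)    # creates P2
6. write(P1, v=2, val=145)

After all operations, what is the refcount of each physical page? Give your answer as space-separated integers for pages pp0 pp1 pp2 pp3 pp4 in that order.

Op 1: fork(P0) -> P1. 3 ppages; refcounts: pp0:2 pp1:2 pp2:2
Op 2: write(P0, v0, 164). refcount(pp0)=2>1 -> COPY to pp3. 4 ppages; refcounts: pp0:1 pp1:2 pp2:2 pp3:1
Op 3: write(P1, v2, 173). refcount(pp2)=2>1 -> COPY to pp4. 5 ppages; refcounts: pp0:1 pp1:2 pp2:1 pp3:1 pp4:1
Op 4: read(P1, v0) -> 21. No state change.
Op 5: fork(P0) -> P2. 5 ppages; refcounts: pp0:1 pp1:3 pp2:2 pp3:2 pp4:1
Op 6: write(P1, v2, 145). refcount(pp4)=1 -> write in place. 5 ppages; refcounts: pp0:1 pp1:3 pp2:2 pp3:2 pp4:1

Answer: 1 3 2 2 1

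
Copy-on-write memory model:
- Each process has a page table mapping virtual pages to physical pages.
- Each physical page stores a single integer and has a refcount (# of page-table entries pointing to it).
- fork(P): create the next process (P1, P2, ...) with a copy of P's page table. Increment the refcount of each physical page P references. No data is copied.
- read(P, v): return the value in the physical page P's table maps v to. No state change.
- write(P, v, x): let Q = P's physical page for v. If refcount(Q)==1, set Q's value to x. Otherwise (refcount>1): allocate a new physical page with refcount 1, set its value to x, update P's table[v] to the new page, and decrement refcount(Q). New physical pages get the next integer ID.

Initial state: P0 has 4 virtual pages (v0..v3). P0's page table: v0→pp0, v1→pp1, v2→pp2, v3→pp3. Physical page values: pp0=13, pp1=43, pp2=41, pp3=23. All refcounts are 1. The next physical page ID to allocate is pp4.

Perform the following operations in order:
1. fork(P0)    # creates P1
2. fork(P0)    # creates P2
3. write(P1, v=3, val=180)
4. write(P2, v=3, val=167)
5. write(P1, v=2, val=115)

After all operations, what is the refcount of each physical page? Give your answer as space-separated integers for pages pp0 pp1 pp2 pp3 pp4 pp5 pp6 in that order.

Op 1: fork(P0) -> P1. 4 ppages; refcounts: pp0:2 pp1:2 pp2:2 pp3:2
Op 2: fork(P0) -> P2. 4 ppages; refcounts: pp0:3 pp1:3 pp2:3 pp3:3
Op 3: write(P1, v3, 180). refcount(pp3)=3>1 -> COPY to pp4. 5 ppages; refcounts: pp0:3 pp1:3 pp2:3 pp3:2 pp4:1
Op 4: write(P2, v3, 167). refcount(pp3)=2>1 -> COPY to pp5. 6 ppages; refcounts: pp0:3 pp1:3 pp2:3 pp3:1 pp4:1 pp5:1
Op 5: write(P1, v2, 115). refcount(pp2)=3>1 -> COPY to pp6. 7 ppages; refcounts: pp0:3 pp1:3 pp2:2 pp3:1 pp4:1 pp5:1 pp6:1

Answer: 3 3 2 1 1 1 1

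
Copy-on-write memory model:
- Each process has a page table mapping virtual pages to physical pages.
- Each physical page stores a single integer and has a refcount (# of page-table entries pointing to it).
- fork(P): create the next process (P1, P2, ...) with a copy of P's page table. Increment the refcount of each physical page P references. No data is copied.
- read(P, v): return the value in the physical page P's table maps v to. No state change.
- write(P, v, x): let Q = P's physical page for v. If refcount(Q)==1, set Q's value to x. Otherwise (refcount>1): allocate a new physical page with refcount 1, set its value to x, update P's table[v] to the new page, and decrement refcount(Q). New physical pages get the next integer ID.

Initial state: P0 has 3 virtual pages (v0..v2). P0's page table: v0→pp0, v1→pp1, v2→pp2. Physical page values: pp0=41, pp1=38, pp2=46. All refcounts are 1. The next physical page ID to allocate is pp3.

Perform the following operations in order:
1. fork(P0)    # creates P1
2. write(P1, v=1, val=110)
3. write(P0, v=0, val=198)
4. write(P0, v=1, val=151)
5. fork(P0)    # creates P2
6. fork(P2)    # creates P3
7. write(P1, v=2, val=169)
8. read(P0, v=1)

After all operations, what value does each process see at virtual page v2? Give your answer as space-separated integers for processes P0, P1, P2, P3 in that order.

Op 1: fork(P0) -> P1. 3 ppages; refcounts: pp0:2 pp1:2 pp2:2
Op 2: write(P1, v1, 110). refcount(pp1)=2>1 -> COPY to pp3. 4 ppages; refcounts: pp0:2 pp1:1 pp2:2 pp3:1
Op 3: write(P0, v0, 198). refcount(pp0)=2>1 -> COPY to pp4. 5 ppages; refcounts: pp0:1 pp1:1 pp2:2 pp3:1 pp4:1
Op 4: write(P0, v1, 151). refcount(pp1)=1 -> write in place. 5 ppages; refcounts: pp0:1 pp1:1 pp2:2 pp3:1 pp4:1
Op 5: fork(P0) -> P2. 5 ppages; refcounts: pp0:1 pp1:2 pp2:3 pp3:1 pp4:2
Op 6: fork(P2) -> P3. 5 ppages; refcounts: pp0:1 pp1:3 pp2:4 pp3:1 pp4:3
Op 7: write(P1, v2, 169). refcount(pp2)=4>1 -> COPY to pp5. 6 ppages; refcounts: pp0:1 pp1:3 pp2:3 pp3:1 pp4:3 pp5:1
Op 8: read(P0, v1) -> 151. No state change.
P0: v2 -> pp2 = 46
P1: v2 -> pp5 = 169
P2: v2 -> pp2 = 46
P3: v2 -> pp2 = 46

Answer: 46 169 46 46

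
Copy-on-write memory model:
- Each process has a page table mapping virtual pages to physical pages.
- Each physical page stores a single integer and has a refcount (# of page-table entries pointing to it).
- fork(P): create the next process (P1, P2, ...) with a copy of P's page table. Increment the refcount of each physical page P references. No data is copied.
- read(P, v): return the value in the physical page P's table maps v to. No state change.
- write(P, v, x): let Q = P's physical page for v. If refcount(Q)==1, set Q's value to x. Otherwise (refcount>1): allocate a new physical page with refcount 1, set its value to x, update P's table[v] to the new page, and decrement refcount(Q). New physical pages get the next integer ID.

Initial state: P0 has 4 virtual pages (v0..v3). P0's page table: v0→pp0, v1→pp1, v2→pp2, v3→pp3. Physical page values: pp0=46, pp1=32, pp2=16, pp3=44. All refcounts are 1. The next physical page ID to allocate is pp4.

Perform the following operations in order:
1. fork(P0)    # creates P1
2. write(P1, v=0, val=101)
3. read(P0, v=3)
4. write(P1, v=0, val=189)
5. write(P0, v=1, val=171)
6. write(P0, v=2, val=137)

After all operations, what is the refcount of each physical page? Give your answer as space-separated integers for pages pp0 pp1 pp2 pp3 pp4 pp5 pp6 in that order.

Op 1: fork(P0) -> P1. 4 ppages; refcounts: pp0:2 pp1:2 pp2:2 pp3:2
Op 2: write(P1, v0, 101). refcount(pp0)=2>1 -> COPY to pp4. 5 ppages; refcounts: pp0:1 pp1:2 pp2:2 pp3:2 pp4:1
Op 3: read(P0, v3) -> 44. No state change.
Op 4: write(P1, v0, 189). refcount(pp4)=1 -> write in place. 5 ppages; refcounts: pp0:1 pp1:2 pp2:2 pp3:2 pp4:1
Op 5: write(P0, v1, 171). refcount(pp1)=2>1 -> COPY to pp5. 6 ppages; refcounts: pp0:1 pp1:1 pp2:2 pp3:2 pp4:1 pp5:1
Op 6: write(P0, v2, 137). refcount(pp2)=2>1 -> COPY to pp6. 7 ppages; refcounts: pp0:1 pp1:1 pp2:1 pp3:2 pp4:1 pp5:1 pp6:1

Answer: 1 1 1 2 1 1 1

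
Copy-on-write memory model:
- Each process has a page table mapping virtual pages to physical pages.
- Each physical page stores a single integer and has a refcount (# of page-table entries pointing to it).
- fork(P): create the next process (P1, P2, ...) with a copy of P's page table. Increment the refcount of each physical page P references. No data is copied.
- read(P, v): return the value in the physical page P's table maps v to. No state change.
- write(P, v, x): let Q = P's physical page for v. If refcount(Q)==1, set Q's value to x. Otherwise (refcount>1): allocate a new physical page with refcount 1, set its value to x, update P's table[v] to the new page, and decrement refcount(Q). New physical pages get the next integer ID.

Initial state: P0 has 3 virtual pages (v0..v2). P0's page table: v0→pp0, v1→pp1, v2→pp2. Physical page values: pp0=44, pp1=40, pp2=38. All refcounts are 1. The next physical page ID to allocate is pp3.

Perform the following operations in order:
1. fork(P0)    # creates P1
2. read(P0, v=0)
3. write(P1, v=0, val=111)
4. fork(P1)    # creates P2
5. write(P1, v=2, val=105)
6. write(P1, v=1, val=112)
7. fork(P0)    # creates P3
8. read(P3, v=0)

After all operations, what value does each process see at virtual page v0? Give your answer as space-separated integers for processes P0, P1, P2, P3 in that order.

Answer: 44 111 111 44

Derivation:
Op 1: fork(P0) -> P1. 3 ppages; refcounts: pp0:2 pp1:2 pp2:2
Op 2: read(P0, v0) -> 44. No state change.
Op 3: write(P1, v0, 111). refcount(pp0)=2>1 -> COPY to pp3. 4 ppages; refcounts: pp0:1 pp1:2 pp2:2 pp3:1
Op 4: fork(P1) -> P2. 4 ppages; refcounts: pp0:1 pp1:3 pp2:3 pp3:2
Op 5: write(P1, v2, 105). refcount(pp2)=3>1 -> COPY to pp4. 5 ppages; refcounts: pp0:1 pp1:3 pp2:2 pp3:2 pp4:1
Op 6: write(P1, v1, 112). refcount(pp1)=3>1 -> COPY to pp5. 6 ppages; refcounts: pp0:1 pp1:2 pp2:2 pp3:2 pp4:1 pp5:1
Op 7: fork(P0) -> P3. 6 ppages; refcounts: pp0:2 pp1:3 pp2:3 pp3:2 pp4:1 pp5:1
Op 8: read(P3, v0) -> 44. No state change.
P0: v0 -> pp0 = 44
P1: v0 -> pp3 = 111
P2: v0 -> pp3 = 111
P3: v0 -> pp0 = 44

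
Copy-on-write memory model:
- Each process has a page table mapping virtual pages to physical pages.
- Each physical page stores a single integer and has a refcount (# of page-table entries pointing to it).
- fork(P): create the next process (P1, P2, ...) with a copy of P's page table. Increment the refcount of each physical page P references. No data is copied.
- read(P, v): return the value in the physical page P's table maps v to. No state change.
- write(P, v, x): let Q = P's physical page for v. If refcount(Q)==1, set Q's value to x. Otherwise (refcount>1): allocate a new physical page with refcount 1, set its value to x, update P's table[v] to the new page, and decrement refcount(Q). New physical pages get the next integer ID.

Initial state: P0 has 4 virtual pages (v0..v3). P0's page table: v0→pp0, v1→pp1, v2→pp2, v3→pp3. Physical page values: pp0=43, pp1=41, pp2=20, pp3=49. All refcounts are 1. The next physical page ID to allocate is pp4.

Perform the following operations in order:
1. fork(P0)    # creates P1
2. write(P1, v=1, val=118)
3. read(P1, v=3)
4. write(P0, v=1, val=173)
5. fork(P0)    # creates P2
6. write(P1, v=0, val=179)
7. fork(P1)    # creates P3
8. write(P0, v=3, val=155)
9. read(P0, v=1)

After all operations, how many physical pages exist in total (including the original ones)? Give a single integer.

Op 1: fork(P0) -> P1. 4 ppages; refcounts: pp0:2 pp1:2 pp2:2 pp3:2
Op 2: write(P1, v1, 118). refcount(pp1)=2>1 -> COPY to pp4. 5 ppages; refcounts: pp0:2 pp1:1 pp2:2 pp3:2 pp4:1
Op 3: read(P1, v3) -> 49. No state change.
Op 4: write(P0, v1, 173). refcount(pp1)=1 -> write in place. 5 ppages; refcounts: pp0:2 pp1:1 pp2:2 pp3:2 pp4:1
Op 5: fork(P0) -> P2. 5 ppages; refcounts: pp0:3 pp1:2 pp2:3 pp3:3 pp4:1
Op 6: write(P1, v0, 179). refcount(pp0)=3>1 -> COPY to pp5. 6 ppages; refcounts: pp0:2 pp1:2 pp2:3 pp3:3 pp4:1 pp5:1
Op 7: fork(P1) -> P3. 6 ppages; refcounts: pp0:2 pp1:2 pp2:4 pp3:4 pp4:2 pp5:2
Op 8: write(P0, v3, 155). refcount(pp3)=4>1 -> COPY to pp6. 7 ppages; refcounts: pp0:2 pp1:2 pp2:4 pp3:3 pp4:2 pp5:2 pp6:1
Op 9: read(P0, v1) -> 173. No state change.

Answer: 7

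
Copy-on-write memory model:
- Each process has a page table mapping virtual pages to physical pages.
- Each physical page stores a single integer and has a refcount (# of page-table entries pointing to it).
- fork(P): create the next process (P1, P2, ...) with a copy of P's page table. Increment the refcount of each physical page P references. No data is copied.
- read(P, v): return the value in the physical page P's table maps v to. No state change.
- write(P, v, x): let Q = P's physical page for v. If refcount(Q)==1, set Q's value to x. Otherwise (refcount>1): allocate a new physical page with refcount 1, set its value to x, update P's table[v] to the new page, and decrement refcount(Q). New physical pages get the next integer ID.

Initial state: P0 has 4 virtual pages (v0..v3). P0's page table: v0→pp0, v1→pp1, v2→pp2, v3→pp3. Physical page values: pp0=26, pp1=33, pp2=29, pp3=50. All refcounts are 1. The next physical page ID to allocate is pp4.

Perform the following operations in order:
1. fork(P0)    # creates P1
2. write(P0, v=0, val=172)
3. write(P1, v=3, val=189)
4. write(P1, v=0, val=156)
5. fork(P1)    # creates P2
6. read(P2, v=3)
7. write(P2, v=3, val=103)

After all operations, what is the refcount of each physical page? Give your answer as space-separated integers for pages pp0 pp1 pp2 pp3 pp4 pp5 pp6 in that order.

Answer: 2 3 3 1 1 1 1

Derivation:
Op 1: fork(P0) -> P1. 4 ppages; refcounts: pp0:2 pp1:2 pp2:2 pp3:2
Op 2: write(P0, v0, 172). refcount(pp0)=2>1 -> COPY to pp4. 5 ppages; refcounts: pp0:1 pp1:2 pp2:2 pp3:2 pp4:1
Op 3: write(P1, v3, 189). refcount(pp3)=2>1 -> COPY to pp5. 6 ppages; refcounts: pp0:1 pp1:2 pp2:2 pp3:1 pp4:1 pp5:1
Op 4: write(P1, v0, 156). refcount(pp0)=1 -> write in place. 6 ppages; refcounts: pp0:1 pp1:2 pp2:2 pp3:1 pp4:1 pp5:1
Op 5: fork(P1) -> P2. 6 ppages; refcounts: pp0:2 pp1:3 pp2:3 pp3:1 pp4:1 pp5:2
Op 6: read(P2, v3) -> 189. No state change.
Op 7: write(P2, v3, 103). refcount(pp5)=2>1 -> COPY to pp6. 7 ppages; refcounts: pp0:2 pp1:3 pp2:3 pp3:1 pp4:1 pp5:1 pp6:1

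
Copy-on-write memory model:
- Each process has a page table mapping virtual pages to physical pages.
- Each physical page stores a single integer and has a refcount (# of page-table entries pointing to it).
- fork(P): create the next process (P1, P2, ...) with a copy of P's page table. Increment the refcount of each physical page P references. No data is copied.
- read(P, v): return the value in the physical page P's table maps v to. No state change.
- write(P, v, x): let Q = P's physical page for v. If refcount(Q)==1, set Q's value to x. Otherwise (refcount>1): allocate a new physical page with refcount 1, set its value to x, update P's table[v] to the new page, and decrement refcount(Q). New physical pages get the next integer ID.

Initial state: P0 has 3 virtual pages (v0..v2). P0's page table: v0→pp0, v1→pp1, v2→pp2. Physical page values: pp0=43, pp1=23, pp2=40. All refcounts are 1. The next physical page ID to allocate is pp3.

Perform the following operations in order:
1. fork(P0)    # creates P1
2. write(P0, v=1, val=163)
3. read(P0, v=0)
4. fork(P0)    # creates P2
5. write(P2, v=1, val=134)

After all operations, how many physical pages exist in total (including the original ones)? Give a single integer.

Answer: 5

Derivation:
Op 1: fork(P0) -> P1. 3 ppages; refcounts: pp0:2 pp1:2 pp2:2
Op 2: write(P0, v1, 163). refcount(pp1)=2>1 -> COPY to pp3. 4 ppages; refcounts: pp0:2 pp1:1 pp2:2 pp3:1
Op 3: read(P0, v0) -> 43. No state change.
Op 4: fork(P0) -> P2. 4 ppages; refcounts: pp0:3 pp1:1 pp2:3 pp3:2
Op 5: write(P2, v1, 134). refcount(pp3)=2>1 -> COPY to pp4. 5 ppages; refcounts: pp0:3 pp1:1 pp2:3 pp3:1 pp4:1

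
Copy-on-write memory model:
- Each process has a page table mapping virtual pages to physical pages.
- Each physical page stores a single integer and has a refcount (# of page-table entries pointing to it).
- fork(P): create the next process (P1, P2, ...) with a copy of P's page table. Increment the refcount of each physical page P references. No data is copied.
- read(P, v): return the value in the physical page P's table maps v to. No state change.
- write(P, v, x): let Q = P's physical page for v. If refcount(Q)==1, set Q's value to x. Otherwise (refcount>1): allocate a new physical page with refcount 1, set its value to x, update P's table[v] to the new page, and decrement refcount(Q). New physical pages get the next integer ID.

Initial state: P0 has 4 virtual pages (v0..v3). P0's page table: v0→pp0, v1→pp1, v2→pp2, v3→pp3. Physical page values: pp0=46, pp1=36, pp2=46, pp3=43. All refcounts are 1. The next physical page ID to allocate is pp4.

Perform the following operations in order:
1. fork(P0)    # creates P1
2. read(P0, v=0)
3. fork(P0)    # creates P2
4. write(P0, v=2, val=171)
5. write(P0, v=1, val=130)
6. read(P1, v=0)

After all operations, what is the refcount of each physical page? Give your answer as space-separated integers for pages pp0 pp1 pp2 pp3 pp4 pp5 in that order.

Op 1: fork(P0) -> P1. 4 ppages; refcounts: pp0:2 pp1:2 pp2:2 pp3:2
Op 2: read(P0, v0) -> 46. No state change.
Op 3: fork(P0) -> P2. 4 ppages; refcounts: pp0:3 pp1:3 pp2:3 pp3:3
Op 4: write(P0, v2, 171). refcount(pp2)=3>1 -> COPY to pp4. 5 ppages; refcounts: pp0:3 pp1:3 pp2:2 pp3:3 pp4:1
Op 5: write(P0, v1, 130). refcount(pp1)=3>1 -> COPY to pp5. 6 ppages; refcounts: pp0:3 pp1:2 pp2:2 pp3:3 pp4:1 pp5:1
Op 6: read(P1, v0) -> 46. No state change.

Answer: 3 2 2 3 1 1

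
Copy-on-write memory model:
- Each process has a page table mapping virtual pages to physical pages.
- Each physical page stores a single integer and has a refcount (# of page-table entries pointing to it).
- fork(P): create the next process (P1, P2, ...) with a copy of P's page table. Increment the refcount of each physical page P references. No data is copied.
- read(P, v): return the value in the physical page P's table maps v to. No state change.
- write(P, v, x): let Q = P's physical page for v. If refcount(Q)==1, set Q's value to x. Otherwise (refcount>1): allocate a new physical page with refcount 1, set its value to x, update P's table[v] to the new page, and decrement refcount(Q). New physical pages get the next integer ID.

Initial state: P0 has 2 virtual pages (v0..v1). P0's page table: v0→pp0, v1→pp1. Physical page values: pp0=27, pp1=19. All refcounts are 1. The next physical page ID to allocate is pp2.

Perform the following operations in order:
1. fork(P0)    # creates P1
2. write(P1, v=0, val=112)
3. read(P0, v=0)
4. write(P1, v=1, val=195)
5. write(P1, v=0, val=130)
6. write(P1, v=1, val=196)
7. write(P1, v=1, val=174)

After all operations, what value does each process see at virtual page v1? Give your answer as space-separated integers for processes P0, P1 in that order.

Op 1: fork(P0) -> P1. 2 ppages; refcounts: pp0:2 pp1:2
Op 2: write(P1, v0, 112). refcount(pp0)=2>1 -> COPY to pp2. 3 ppages; refcounts: pp0:1 pp1:2 pp2:1
Op 3: read(P0, v0) -> 27. No state change.
Op 4: write(P1, v1, 195). refcount(pp1)=2>1 -> COPY to pp3. 4 ppages; refcounts: pp0:1 pp1:1 pp2:1 pp3:1
Op 5: write(P1, v0, 130). refcount(pp2)=1 -> write in place. 4 ppages; refcounts: pp0:1 pp1:1 pp2:1 pp3:1
Op 6: write(P1, v1, 196). refcount(pp3)=1 -> write in place. 4 ppages; refcounts: pp0:1 pp1:1 pp2:1 pp3:1
Op 7: write(P1, v1, 174). refcount(pp3)=1 -> write in place. 4 ppages; refcounts: pp0:1 pp1:1 pp2:1 pp3:1
P0: v1 -> pp1 = 19
P1: v1 -> pp3 = 174

Answer: 19 174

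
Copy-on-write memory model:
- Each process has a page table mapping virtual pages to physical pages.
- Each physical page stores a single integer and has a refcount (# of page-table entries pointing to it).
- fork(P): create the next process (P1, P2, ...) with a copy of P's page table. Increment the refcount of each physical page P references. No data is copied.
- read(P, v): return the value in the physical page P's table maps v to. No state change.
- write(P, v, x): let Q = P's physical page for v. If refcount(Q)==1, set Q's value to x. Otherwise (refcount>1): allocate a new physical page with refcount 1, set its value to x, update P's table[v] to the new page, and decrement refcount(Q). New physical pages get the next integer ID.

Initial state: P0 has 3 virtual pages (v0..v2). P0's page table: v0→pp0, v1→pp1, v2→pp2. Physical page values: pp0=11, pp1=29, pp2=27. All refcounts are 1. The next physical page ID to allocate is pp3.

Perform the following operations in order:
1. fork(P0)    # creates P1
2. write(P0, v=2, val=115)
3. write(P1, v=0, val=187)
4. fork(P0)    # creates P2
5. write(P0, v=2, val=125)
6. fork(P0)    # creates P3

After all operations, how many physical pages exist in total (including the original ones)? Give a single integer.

Op 1: fork(P0) -> P1. 3 ppages; refcounts: pp0:2 pp1:2 pp2:2
Op 2: write(P0, v2, 115). refcount(pp2)=2>1 -> COPY to pp3. 4 ppages; refcounts: pp0:2 pp1:2 pp2:1 pp3:1
Op 3: write(P1, v0, 187). refcount(pp0)=2>1 -> COPY to pp4. 5 ppages; refcounts: pp0:1 pp1:2 pp2:1 pp3:1 pp4:1
Op 4: fork(P0) -> P2. 5 ppages; refcounts: pp0:2 pp1:3 pp2:1 pp3:2 pp4:1
Op 5: write(P0, v2, 125). refcount(pp3)=2>1 -> COPY to pp5. 6 ppages; refcounts: pp0:2 pp1:3 pp2:1 pp3:1 pp4:1 pp5:1
Op 6: fork(P0) -> P3. 6 ppages; refcounts: pp0:3 pp1:4 pp2:1 pp3:1 pp4:1 pp5:2

Answer: 6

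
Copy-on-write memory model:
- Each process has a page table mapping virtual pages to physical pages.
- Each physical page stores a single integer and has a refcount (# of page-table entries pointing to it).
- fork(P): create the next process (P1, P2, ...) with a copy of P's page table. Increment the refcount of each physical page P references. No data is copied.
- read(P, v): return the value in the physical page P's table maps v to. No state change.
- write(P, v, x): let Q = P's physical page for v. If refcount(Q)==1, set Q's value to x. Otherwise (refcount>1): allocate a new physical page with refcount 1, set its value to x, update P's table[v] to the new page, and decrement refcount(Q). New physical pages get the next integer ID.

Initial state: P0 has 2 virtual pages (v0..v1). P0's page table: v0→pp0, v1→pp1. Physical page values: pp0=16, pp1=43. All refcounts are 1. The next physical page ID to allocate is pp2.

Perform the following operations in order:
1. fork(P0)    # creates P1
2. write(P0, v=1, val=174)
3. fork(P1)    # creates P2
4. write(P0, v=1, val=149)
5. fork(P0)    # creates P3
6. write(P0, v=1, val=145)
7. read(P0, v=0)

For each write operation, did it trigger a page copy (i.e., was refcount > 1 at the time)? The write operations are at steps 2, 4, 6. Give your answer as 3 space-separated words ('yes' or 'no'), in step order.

Op 1: fork(P0) -> P1. 2 ppages; refcounts: pp0:2 pp1:2
Op 2: write(P0, v1, 174). refcount(pp1)=2>1 -> COPY to pp2. 3 ppages; refcounts: pp0:2 pp1:1 pp2:1
Op 3: fork(P1) -> P2. 3 ppages; refcounts: pp0:3 pp1:2 pp2:1
Op 4: write(P0, v1, 149). refcount(pp2)=1 -> write in place. 3 ppages; refcounts: pp0:3 pp1:2 pp2:1
Op 5: fork(P0) -> P3. 3 ppages; refcounts: pp0:4 pp1:2 pp2:2
Op 6: write(P0, v1, 145). refcount(pp2)=2>1 -> COPY to pp3. 4 ppages; refcounts: pp0:4 pp1:2 pp2:1 pp3:1
Op 7: read(P0, v0) -> 16. No state change.

yes no yes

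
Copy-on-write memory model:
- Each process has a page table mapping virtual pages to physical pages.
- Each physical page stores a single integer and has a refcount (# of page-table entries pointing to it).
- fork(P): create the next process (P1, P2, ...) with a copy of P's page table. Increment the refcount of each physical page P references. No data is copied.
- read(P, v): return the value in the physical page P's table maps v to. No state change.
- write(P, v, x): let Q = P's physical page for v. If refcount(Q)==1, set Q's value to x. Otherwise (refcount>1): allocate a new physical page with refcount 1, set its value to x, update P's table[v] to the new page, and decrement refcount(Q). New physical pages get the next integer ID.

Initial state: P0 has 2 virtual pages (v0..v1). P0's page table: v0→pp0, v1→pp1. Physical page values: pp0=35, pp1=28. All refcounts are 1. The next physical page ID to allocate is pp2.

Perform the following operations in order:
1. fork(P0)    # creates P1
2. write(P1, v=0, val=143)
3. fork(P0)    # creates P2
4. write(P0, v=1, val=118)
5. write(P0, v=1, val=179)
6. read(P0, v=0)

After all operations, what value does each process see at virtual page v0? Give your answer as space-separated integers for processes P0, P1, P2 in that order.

Answer: 35 143 35

Derivation:
Op 1: fork(P0) -> P1. 2 ppages; refcounts: pp0:2 pp1:2
Op 2: write(P1, v0, 143). refcount(pp0)=2>1 -> COPY to pp2. 3 ppages; refcounts: pp0:1 pp1:2 pp2:1
Op 3: fork(P0) -> P2. 3 ppages; refcounts: pp0:2 pp1:3 pp2:1
Op 4: write(P0, v1, 118). refcount(pp1)=3>1 -> COPY to pp3. 4 ppages; refcounts: pp0:2 pp1:2 pp2:1 pp3:1
Op 5: write(P0, v1, 179). refcount(pp3)=1 -> write in place. 4 ppages; refcounts: pp0:2 pp1:2 pp2:1 pp3:1
Op 6: read(P0, v0) -> 35. No state change.
P0: v0 -> pp0 = 35
P1: v0 -> pp2 = 143
P2: v0 -> pp0 = 35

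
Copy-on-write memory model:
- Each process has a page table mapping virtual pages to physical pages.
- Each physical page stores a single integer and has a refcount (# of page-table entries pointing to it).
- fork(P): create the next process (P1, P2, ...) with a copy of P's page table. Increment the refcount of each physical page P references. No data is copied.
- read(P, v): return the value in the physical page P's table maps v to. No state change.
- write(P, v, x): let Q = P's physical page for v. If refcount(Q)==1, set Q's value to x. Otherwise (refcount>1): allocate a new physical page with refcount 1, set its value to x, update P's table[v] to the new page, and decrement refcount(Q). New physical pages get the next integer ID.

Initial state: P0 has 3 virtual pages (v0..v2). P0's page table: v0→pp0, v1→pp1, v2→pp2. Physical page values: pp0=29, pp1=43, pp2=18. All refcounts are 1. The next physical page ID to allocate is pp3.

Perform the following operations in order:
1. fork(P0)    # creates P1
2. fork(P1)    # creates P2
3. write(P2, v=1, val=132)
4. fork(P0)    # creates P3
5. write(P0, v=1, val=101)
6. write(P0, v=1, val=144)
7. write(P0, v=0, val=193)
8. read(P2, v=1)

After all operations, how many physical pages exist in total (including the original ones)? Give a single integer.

Answer: 6

Derivation:
Op 1: fork(P0) -> P1. 3 ppages; refcounts: pp0:2 pp1:2 pp2:2
Op 2: fork(P1) -> P2. 3 ppages; refcounts: pp0:3 pp1:3 pp2:3
Op 3: write(P2, v1, 132). refcount(pp1)=3>1 -> COPY to pp3. 4 ppages; refcounts: pp0:3 pp1:2 pp2:3 pp3:1
Op 4: fork(P0) -> P3. 4 ppages; refcounts: pp0:4 pp1:3 pp2:4 pp3:1
Op 5: write(P0, v1, 101). refcount(pp1)=3>1 -> COPY to pp4. 5 ppages; refcounts: pp0:4 pp1:2 pp2:4 pp3:1 pp4:1
Op 6: write(P0, v1, 144). refcount(pp4)=1 -> write in place. 5 ppages; refcounts: pp0:4 pp1:2 pp2:4 pp3:1 pp4:1
Op 7: write(P0, v0, 193). refcount(pp0)=4>1 -> COPY to pp5. 6 ppages; refcounts: pp0:3 pp1:2 pp2:4 pp3:1 pp4:1 pp5:1
Op 8: read(P2, v1) -> 132. No state change.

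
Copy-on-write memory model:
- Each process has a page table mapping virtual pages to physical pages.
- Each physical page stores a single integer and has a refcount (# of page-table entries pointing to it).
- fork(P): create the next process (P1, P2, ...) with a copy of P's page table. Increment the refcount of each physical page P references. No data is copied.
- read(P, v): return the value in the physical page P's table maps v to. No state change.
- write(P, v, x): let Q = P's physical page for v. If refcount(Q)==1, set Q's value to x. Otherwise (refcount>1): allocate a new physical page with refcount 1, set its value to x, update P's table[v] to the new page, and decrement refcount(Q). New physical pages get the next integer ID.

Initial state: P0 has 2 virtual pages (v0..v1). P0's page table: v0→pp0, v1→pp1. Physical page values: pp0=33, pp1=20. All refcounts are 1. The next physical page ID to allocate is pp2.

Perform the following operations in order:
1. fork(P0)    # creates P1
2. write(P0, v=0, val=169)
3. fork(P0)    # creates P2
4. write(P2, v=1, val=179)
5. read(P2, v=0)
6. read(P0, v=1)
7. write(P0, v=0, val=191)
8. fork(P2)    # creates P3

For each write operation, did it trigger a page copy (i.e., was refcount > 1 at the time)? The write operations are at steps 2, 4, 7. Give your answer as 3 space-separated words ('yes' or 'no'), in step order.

Op 1: fork(P0) -> P1. 2 ppages; refcounts: pp0:2 pp1:2
Op 2: write(P0, v0, 169). refcount(pp0)=2>1 -> COPY to pp2. 3 ppages; refcounts: pp0:1 pp1:2 pp2:1
Op 3: fork(P0) -> P2. 3 ppages; refcounts: pp0:1 pp1:3 pp2:2
Op 4: write(P2, v1, 179). refcount(pp1)=3>1 -> COPY to pp3. 4 ppages; refcounts: pp0:1 pp1:2 pp2:2 pp3:1
Op 5: read(P2, v0) -> 169. No state change.
Op 6: read(P0, v1) -> 20. No state change.
Op 7: write(P0, v0, 191). refcount(pp2)=2>1 -> COPY to pp4. 5 ppages; refcounts: pp0:1 pp1:2 pp2:1 pp3:1 pp4:1
Op 8: fork(P2) -> P3. 5 ppages; refcounts: pp0:1 pp1:2 pp2:2 pp3:2 pp4:1

yes yes yes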